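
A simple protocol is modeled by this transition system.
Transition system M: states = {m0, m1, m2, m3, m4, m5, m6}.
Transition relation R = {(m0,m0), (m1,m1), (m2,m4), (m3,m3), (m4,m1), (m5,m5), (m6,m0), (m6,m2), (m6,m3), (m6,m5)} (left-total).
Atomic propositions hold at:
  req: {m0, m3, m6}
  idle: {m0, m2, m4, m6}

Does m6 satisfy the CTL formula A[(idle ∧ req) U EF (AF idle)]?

Sat(idle ∧ req) = {m0, m6}
AF idle: least fixpoint, start Z0 = {m0, m2, m4, m6}, add states with every successor in Z. Already a fixed point.
Sat(AF idle) = {m0, m2, m4, m6}
EF (AF idle): least fixpoint, start Z0 = {m0, m2, m4, m6}, add states with some successor in Z. Already a fixed point.
Sat(EF (AF idle)) = {m0, m2, m4, m6}
A[(idle ∧ req) U EF (AF idle)]: least fixpoint, start Z0 = Sat(EF (AF idle)) = {m0, m2, m4, m6}, add states in Sat(idle ∧ req) with every successor in Z. Already a fixed point.
Sat(A[(idle ∧ req) U EF (AF idle)]) = {m0, m2, m4, m6}
m6 ∈ Sat(A[(idle ∧ req) U EF (AF idle)]) = {m0, m2, m4, m6}, so the formula holds at m6.

Yes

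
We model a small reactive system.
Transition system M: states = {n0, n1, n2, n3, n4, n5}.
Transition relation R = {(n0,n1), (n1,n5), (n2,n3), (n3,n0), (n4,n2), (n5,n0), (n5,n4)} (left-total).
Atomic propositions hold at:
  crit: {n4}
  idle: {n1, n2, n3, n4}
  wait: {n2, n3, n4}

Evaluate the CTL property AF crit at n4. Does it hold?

Yes

AF crit: least fixpoint, start Z0 = {n4}, add states with every successor in Z. Already a fixed point.
Sat(AF crit) = {n4}
n4 ∈ Sat(AF crit) = {n4}, so the formula holds at n4.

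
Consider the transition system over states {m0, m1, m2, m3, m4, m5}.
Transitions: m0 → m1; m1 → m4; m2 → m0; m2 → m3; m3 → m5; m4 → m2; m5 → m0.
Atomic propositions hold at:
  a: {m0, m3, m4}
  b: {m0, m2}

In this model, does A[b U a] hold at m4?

Yes

A[b U a]: least fixpoint, start Z0 = Sat(a) = {m0, m3, m4}, add states in Sat(b) with every successor in Z. Z1 = {m0, m2, m3, m4}; fixed.
Sat(A[b U a]) = {m0, m2, m3, m4}
m4 ∈ Sat(A[b U a]) = {m0, m2, m3, m4}, so the formula holds at m4.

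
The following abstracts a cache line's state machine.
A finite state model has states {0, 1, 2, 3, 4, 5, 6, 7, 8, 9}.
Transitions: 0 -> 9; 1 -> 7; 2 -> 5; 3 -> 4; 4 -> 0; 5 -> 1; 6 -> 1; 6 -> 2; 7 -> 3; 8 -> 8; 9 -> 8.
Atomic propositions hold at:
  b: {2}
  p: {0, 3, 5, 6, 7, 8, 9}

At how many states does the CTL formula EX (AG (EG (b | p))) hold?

4

Sat(b | p) = {0, 2, 3, 5, 6, 7, 8, 9}
EG (b | p): greatest fixpoint, start Z0 = {0, 2, 3, 5, 6, 7, 8, 9}, keep only states in Sat with some successor in Z. Z1 = {0, 2, 6, 7, 8, 9}; Z2 = {0, 6, 8, 9}; Z3 = {0, 8, 9}; fixed.
Sat(EG (b | p)) = {0, 8, 9}
AG (EG (b | p)): greatest fixpoint, start Z0 = {0, 8, 9}, keep only states in Sat with every successor in Z. Already a fixed point.
Sat(AG (EG (b | p))) = {0, 8, 9}
Sat(EX (AG (EG (b | p)))) = {s : some successor in {0, 8, 9}} = {0, 4, 8, 9}
|Sat(EX (AG (EG (b | p))))| = |{0, 4, 8, 9}| = 4.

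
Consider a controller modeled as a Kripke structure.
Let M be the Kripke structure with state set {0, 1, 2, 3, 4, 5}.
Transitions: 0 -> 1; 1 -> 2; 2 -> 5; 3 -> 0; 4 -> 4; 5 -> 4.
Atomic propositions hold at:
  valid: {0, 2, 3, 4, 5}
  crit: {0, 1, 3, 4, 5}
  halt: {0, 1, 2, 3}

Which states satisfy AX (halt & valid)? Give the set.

Sat(halt & valid) = {0, 2, 3}
Sat(AX (halt & valid)) = {s : every successor in {0, 2, 3}} = {1, 3}

{1, 3}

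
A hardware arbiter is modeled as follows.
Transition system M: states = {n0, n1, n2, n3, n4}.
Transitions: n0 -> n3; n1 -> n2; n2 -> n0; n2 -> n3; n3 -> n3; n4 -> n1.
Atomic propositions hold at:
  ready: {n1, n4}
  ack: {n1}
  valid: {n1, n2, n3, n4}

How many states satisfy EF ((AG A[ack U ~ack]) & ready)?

2

Sat(~ack) = {n0, n2, n3, n4}
A[ack U ~ack]: least fixpoint, start Z0 = Sat(~ack) = {n0, n2, n3, n4}, add states in Sat(ack) with every successor in Z. Z1 = {n0, n1, n2, n3, n4}; fixed.
Sat(A[ack U ~ack]) = {n0, n1, n2, n3, n4}
AG A[ack U ~ack]: greatest fixpoint, start Z0 = {n0, n1, n2, n3, n4}, keep only states in Sat with every successor in Z. Already a fixed point.
Sat(AG A[ack U ~ack]) = {n0, n1, n2, n3, n4}
Sat((AG A[ack U ~ack]) & ready) = {n1, n4}
EF ((AG A[ack U ~ack]) & ready): least fixpoint, start Z0 = {n1, n4}, add states with some successor in Z. Already a fixed point.
Sat(EF ((AG A[ack U ~ack]) & ready)) = {n1, n4}
|Sat(EF ((AG A[ack U ~ack]) & ready))| = |{n1, n4}| = 2.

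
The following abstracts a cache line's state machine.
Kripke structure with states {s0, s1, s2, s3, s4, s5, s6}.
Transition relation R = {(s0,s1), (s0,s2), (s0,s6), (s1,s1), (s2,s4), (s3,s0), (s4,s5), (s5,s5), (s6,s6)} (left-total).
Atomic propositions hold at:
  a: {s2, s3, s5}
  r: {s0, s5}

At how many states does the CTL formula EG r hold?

1

EG r: greatest fixpoint, start Z0 = {s0, s5}, keep only states in Sat with some successor in Z. Z1 = {s5}; fixed.
Sat(EG r) = {s5}
|Sat(EG r)| = |{s5}| = 1.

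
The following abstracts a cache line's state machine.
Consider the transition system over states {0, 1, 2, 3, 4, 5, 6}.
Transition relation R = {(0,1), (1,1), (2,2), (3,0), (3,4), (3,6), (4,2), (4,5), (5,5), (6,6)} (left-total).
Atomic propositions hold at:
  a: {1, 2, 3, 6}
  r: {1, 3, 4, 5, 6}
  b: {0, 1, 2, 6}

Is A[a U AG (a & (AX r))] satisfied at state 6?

Yes

Sat(AX r) = {s : every successor in {1, 3, 4, 5, 6}} = {0, 1, 5, 6}
Sat(a & (AX r)) = {1, 6}
AG (a & (AX r)): greatest fixpoint, start Z0 = {1, 6}, keep only states in Sat with every successor in Z. Already a fixed point.
Sat(AG (a & (AX r))) = {1, 6}
A[a U AG (a & (AX r))]: least fixpoint, start Z0 = Sat(AG (a & (AX r))) = {1, 6}, add states in Sat(a) with every successor in Z. Already a fixed point.
Sat(A[a U AG (a & (AX r))]) = {1, 6}
6 ∈ Sat(A[a U AG (a & (AX r))]) = {1, 6}, so the formula holds at 6.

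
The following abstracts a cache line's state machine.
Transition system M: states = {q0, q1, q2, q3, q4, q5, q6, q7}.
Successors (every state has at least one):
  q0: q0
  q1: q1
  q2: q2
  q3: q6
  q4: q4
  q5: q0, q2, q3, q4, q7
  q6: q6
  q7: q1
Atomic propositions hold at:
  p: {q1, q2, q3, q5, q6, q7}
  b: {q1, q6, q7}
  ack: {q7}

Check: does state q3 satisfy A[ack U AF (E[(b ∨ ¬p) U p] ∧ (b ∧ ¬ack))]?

Sat(¬p) = {q0, q4}
Sat(b ∨ ¬p) = {q0, q1, q4, q6, q7}
E[(b ∨ ¬p) U p]: least fixpoint, start Z0 = Sat(p) = {q1, q2, q3, q5, q6, q7}, add states in Sat(b ∨ ¬p) with some successor in Z. Already a fixed point.
Sat(E[(b ∨ ¬p) U p]) = {q1, q2, q3, q5, q6, q7}
Sat(¬ack) = {q0, q1, q2, q3, q4, q5, q6}
Sat(b ∧ ¬ack) = {q1, q6}
Sat(E[(b ∨ ¬p) U p] ∧ (b ∧ ¬ack)) = {q1, q6}
AF (E[(b ∨ ¬p) U p] ∧ (b ∧ ¬ack)): least fixpoint, start Z0 = {q1, q6}, add states with every successor in Z. Z1 = {q1, q3, q6, q7}; fixed.
Sat(AF (E[(b ∨ ¬p) U p] ∧ (b ∧ ¬ack))) = {q1, q3, q6, q7}
A[ack U AF (E[(b ∨ ¬p) U p] ∧ (b ∧ ¬ack))]: least fixpoint, start Z0 = Sat(AF (E[(b ∨ ¬p) U p] ∧ (b ∧ ¬ack))) = {q1, q3, q6, q7}, add states in Sat(ack) with every successor in Z. Already a fixed point.
Sat(A[ack U AF (E[(b ∨ ¬p) U p] ∧ (b ∧ ¬ack))]) = {q1, q3, q6, q7}
q3 ∈ Sat(A[ack U AF (E[(b ∨ ¬p) U p] ∧ (b ∧ ¬ack))]) = {q1, q3, q6, q7}, so the formula holds at q3.

Yes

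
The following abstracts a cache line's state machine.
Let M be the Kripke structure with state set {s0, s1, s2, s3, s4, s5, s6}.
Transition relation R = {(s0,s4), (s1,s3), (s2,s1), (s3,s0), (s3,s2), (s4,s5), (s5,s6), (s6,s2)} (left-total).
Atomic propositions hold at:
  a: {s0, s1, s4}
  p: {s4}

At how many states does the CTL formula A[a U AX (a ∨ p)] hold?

2

Sat(a ∨ p) = {s0, s1, s4}
Sat(AX (a ∨ p)) = {s : every successor in {s0, s1, s4}} = {s0, s2}
A[a U AX (a ∨ p)]: least fixpoint, start Z0 = Sat(AX (a ∨ p)) = {s0, s2}, add states in Sat(a) with every successor in Z. Already a fixed point.
Sat(A[a U AX (a ∨ p)]) = {s0, s2}
|Sat(A[a U AX (a ∨ p)])| = |{s0, s2}| = 2.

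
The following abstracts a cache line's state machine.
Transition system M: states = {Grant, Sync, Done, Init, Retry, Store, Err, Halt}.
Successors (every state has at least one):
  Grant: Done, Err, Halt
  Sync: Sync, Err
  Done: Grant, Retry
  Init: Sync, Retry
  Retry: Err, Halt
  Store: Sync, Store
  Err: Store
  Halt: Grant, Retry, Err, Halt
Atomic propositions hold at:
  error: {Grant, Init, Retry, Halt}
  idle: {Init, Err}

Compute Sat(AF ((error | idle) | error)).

Sat(error | idle) = {Grant, Init, Retry, Err, Halt}
Sat((error | idle) | error) = {Grant, Init, Retry, Err, Halt}
AF ((error | idle) | error): least fixpoint, start Z0 = {Grant, Init, Retry, Err, Halt}, add states with every successor in Z. Z1 = {Grant, Done, Init, Retry, Err, Halt}; fixed.
Sat(AF ((error | idle) | error)) = {Grant, Done, Init, Retry, Err, Halt}

{Grant, Done, Init, Retry, Err, Halt}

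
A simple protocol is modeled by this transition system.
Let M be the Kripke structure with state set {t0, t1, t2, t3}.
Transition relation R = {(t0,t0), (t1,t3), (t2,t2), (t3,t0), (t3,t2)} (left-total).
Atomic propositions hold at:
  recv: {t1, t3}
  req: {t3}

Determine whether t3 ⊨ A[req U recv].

A[req U recv]: least fixpoint, start Z0 = Sat(recv) = {t1, t3}, add states in Sat(req) with every successor in Z. Already a fixed point.
Sat(A[req U recv]) = {t1, t3}
t3 ∈ Sat(A[req U recv]) = {t1, t3}, so the formula holds at t3.

Yes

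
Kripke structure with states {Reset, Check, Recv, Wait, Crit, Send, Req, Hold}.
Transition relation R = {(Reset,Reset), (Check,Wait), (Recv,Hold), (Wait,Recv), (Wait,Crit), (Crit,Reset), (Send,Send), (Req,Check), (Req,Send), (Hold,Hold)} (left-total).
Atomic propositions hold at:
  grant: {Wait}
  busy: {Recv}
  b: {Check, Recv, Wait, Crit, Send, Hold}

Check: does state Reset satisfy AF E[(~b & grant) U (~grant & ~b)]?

Sat(~b) = {Reset, Req}
Sat(~b & grant) = ∅
Sat(~grant) = {Reset, Check, Recv, Crit, Send, Req, Hold}
Sat(~grant & ~b) = {Reset, Req}
E[(~b & grant) U (~grant & ~b)]: least fixpoint, start Z0 = Sat((~grant & ~b)) = {Reset, Req}, add states in Sat(~b & grant) with some successor in Z. Already a fixed point.
Sat(E[(~b & grant) U (~grant & ~b)]) = {Reset, Req}
AF E[(~b & grant) U (~grant & ~b)]: least fixpoint, start Z0 = {Reset, Req}, add states with every successor in Z. Z1 = {Reset, Crit, Req}; fixed.
Sat(AF E[(~b & grant) U (~grant & ~b)]) = {Reset, Crit, Req}
Reset ∈ Sat(AF E[(~b & grant) U (~grant & ~b)]) = {Reset, Crit, Req}, so the formula holds at Reset.

Yes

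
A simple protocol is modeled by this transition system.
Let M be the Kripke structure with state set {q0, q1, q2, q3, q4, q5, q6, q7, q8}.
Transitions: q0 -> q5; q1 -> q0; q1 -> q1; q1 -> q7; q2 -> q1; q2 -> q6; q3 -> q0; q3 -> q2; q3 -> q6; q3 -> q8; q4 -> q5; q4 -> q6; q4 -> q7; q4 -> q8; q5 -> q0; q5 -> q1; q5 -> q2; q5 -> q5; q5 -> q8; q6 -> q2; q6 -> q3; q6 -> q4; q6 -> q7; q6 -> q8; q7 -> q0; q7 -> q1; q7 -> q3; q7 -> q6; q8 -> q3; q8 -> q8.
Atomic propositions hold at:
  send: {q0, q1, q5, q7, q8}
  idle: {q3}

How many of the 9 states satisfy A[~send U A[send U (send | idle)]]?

Sat(~send) = {q2, q3, q4, q6}
Sat(send | idle) = {q0, q1, q3, q5, q7, q8}
A[send U (send | idle)]: least fixpoint, start Z0 = Sat((send | idle)) = {q0, q1, q3, q5, q7, q8}, add states in Sat(send) with every successor in Z. Already a fixed point.
Sat(A[send U (send | idle)]) = {q0, q1, q3, q5, q7, q8}
A[~send U A[send U (send | idle)]]: least fixpoint, start Z0 = Sat(A[send U (send | idle)]) = {q0, q1, q3, q5, q7, q8}, add states in Sat(~send) with every successor in Z. Already a fixed point.
Sat(A[~send U A[send U (send | idle)]]) = {q0, q1, q3, q5, q7, q8}
|Sat(A[~send U A[send U (send | idle)]])| = |{q0, q1, q3, q5, q7, q8}| = 6.

6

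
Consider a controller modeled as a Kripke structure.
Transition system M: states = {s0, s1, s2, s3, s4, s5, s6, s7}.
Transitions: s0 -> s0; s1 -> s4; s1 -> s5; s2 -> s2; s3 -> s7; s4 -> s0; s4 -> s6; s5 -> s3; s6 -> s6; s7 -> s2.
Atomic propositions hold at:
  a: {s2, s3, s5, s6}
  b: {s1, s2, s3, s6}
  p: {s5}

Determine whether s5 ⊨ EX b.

Yes

Sat(EX b) = {s : some successor in {s1, s2, s3, s6}} = {s2, s4, s5, s6, s7}
s5 ∈ Sat(EX b) = {s2, s4, s5, s6, s7}, so the formula holds at s5.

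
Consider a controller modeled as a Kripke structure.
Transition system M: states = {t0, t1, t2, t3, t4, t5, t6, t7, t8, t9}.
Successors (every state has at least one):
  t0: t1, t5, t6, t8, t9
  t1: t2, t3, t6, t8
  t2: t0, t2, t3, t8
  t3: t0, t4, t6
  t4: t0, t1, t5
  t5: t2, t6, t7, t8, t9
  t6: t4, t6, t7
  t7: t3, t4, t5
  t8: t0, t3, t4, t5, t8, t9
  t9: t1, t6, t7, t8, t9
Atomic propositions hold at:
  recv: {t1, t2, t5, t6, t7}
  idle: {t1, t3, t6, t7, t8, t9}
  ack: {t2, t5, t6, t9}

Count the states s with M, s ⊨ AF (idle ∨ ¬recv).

Sat(¬recv) = {t0, t3, t4, t8, t9}
Sat(idle ∨ ¬recv) = {t0, t1, t3, t4, t6, t7, t8, t9}
AF (idle ∨ ¬recv): least fixpoint, start Z0 = {t0, t1, t3, t4, t6, t7, t8, t9}, add states with every successor in Z. Already a fixed point.
Sat(AF (idle ∨ ¬recv)) = {t0, t1, t3, t4, t6, t7, t8, t9}
|Sat(AF (idle ∨ ¬recv))| = |{t0, t1, t3, t4, t6, t7, t8, t9}| = 8.

8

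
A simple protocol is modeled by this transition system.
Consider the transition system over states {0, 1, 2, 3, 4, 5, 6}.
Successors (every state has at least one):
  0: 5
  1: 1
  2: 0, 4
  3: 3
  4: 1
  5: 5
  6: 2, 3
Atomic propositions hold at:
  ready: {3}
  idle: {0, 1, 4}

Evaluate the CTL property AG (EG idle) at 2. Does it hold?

EG idle: greatest fixpoint, start Z0 = {0, 1, 4}, keep only states in Sat with some successor in Z. Z1 = {1, 4}; fixed.
Sat(EG idle) = {1, 4}
AG (EG idle): greatest fixpoint, start Z0 = {1, 4}, keep only states in Sat with every successor in Z. Already a fixed point.
Sat(AG (EG idle)) = {1, 4}
2 ∉ Sat(AG (EG idle)) = {1, 4}, so the formula does not hold at 2.

No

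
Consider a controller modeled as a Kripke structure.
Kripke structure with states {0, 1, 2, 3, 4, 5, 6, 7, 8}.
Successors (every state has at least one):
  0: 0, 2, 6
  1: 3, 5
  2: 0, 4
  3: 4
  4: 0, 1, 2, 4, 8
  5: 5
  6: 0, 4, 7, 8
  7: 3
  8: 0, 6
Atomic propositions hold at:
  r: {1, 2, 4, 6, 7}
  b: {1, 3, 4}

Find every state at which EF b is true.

EF b: least fixpoint, start Z0 = {1, 3, 4}, add states with some successor in Z. Z1 = {1, 2, 3, 4, 6, 7}; Z2 = {0, 1, 2, 3, 4, 6, 7, 8}; fixed.
Sat(EF b) = {0, 1, 2, 3, 4, 6, 7, 8}

{0, 1, 2, 3, 4, 6, 7, 8}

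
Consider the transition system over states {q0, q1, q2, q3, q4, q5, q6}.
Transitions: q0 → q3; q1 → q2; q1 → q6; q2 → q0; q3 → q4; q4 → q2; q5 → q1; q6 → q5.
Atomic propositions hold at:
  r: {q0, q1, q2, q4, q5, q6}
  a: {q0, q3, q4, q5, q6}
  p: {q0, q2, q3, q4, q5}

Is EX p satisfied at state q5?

Sat(EX p) = {s : some successor in {q0, q2, q3, q4, q5}} = {q0, q1, q2, q3, q4, q6}
q5 ∉ Sat(EX p) = {q0, q1, q2, q3, q4, q6}, so the formula does not hold at q5.

No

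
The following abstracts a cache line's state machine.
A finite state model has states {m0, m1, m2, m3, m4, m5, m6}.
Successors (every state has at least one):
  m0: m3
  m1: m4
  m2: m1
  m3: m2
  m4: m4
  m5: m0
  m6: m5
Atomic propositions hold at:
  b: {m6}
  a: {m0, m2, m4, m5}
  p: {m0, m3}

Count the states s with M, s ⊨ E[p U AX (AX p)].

2

Sat(AX p) = {s : every successor in {m0, m3}} = {m0, m5}
Sat(AX (AX p)) = {s : every successor in {m0, m5}} = {m5, m6}
E[p U AX (AX p)]: least fixpoint, start Z0 = Sat(AX (AX p)) = {m5, m6}, add states in Sat(p) with some successor in Z. Already a fixed point.
Sat(E[p U AX (AX p)]) = {m5, m6}
|Sat(E[p U AX (AX p)])| = |{m5, m6}| = 2.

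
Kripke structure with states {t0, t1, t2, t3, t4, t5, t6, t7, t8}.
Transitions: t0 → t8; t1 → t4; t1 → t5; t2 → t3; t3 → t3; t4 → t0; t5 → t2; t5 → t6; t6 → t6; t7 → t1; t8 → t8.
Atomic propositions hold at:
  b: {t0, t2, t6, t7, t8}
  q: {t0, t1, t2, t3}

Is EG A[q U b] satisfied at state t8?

A[q U b]: least fixpoint, start Z0 = Sat(b) = {t0, t2, t6, t7, t8}, add states in Sat(q) with every successor in Z. Already a fixed point.
Sat(A[q U b]) = {t0, t2, t6, t7, t8}
EG A[q U b]: greatest fixpoint, start Z0 = {t0, t2, t6, t7, t8}, keep only states in Sat with some successor in Z. Z1 = {t0, t6, t8}; fixed.
Sat(EG A[q U b]) = {t0, t6, t8}
t8 ∈ Sat(EG A[q U b]) = {t0, t6, t8}, so the formula holds at t8.

Yes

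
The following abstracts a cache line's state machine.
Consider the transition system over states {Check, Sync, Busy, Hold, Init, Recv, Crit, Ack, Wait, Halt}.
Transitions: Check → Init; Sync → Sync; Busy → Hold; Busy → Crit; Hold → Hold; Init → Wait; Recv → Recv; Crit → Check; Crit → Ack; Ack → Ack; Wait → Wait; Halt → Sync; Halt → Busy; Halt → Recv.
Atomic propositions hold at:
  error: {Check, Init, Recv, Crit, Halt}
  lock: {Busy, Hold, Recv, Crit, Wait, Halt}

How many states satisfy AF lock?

AF lock: least fixpoint, start Z0 = {Busy, Hold, Recv, Crit, Wait, Halt}, add states with every successor in Z. Z1 = {Busy, Hold, Init, Recv, Crit, Wait, Halt}; Z2 = {Check, Busy, Hold, Init, Recv, Crit, Wait, Halt}; fixed.
Sat(AF lock) = {Check, Busy, Hold, Init, Recv, Crit, Wait, Halt}
|Sat(AF lock)| = |{Check, Busy, Hold, Init, Recv, Crit, Wait, Halt}| = 8.

8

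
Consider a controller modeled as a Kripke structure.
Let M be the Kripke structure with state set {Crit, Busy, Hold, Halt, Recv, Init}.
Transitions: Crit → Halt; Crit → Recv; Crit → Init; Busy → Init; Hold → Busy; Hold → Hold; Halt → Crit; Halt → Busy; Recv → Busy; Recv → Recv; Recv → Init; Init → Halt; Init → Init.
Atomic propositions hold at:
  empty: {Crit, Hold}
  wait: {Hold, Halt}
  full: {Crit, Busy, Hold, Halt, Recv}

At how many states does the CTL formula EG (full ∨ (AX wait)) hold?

Sat(AX wait) = {s : every successor in {Hold, Halt}} = ∅
Sat(full ∨ (AX wait)) = {Crit, Busy, Hold, Halt, Recv}
EG (full ∨ (AX wait)): greatest fixpoint, start Z0 = {Crit, Busy, Hold, Halt, Recv}, keep only states in Sat with some successor in Z. Z1 = {Crit, Hold, Halt, Recv}; fixed.
Sat(EG (full ∨ (AX wait))) = {Crit, Hold, Halt, Recv}
|Sat(EG (full ∨ (AX wait)))| = |{Crit, Hold, Halt, Recv}| = 4.

4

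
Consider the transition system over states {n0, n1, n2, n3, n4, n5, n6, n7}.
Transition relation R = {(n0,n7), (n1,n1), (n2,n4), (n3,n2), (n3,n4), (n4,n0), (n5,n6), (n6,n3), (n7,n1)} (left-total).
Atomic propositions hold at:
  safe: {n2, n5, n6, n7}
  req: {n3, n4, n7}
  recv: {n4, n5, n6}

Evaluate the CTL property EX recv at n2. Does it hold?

Yes

Sat(EX recv) = {s : some successor in {n4, n5, n6}} = {n2, n3, n5}
n2 ∈ Sat(EX recv) = {n2, n3, n5}, so the formula holds at n2.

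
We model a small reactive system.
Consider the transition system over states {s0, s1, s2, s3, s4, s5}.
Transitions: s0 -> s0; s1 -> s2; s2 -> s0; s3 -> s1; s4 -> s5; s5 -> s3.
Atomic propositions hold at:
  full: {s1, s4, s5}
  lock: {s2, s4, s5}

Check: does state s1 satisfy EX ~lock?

No

Sat(~lock) = {s0, s1, s3}
Sat(EX ~lock) = {s : some successor in {s0, s1, s3}} = {s0, s2, s3, s5}
s1 ∉ Sat(EX ~lock) = {s0, s2, s3, s5}, so the formula does not hold at s1.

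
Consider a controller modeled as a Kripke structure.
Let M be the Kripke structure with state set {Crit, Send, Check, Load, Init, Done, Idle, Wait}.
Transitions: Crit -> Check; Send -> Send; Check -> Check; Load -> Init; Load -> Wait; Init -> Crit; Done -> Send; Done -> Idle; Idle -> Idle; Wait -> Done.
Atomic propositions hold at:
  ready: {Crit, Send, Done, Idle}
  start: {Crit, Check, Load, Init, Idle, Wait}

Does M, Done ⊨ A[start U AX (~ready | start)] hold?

Sat(~ready) = {Check, Load, Init, Wait}
Sat(~ready | start) = {Crit, Check, Load, Init, Idle, Wait}
Sat(AX (~ready | start)) = {s : every successor in {Crit, Check, Load, Init, Idle, Wait}} = {Crit, Check, Load, Init, Idle}
A[start U AX (~ready | start)]: least fixpoint, start Z0 = Sat(AX (~ready | start)) = {Crit, Check, Load, Init, Idle}, add states in Sat(start) with every successor in Z. Already a fixed point.
Sat(A[start U AX (~ready | start)]) = {Crit, Check, Load, Init, Idle}
Done ∉ Sat(A[start U AX (~ready | start)]) = {Crit, Check, Load, Init, Idle}, so the formula does not hold at Done.

No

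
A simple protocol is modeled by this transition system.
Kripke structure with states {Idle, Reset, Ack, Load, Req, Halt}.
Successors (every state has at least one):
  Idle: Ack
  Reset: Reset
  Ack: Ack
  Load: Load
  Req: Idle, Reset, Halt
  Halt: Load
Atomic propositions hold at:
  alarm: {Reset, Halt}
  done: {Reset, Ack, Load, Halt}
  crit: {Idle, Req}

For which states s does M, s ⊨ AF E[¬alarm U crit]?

Sat(¬alarm) = {Idle, Ack, Load, Req}
E[¬alarm U crit]: least fixpoint, start Z0 = Sat(crit) = {Idle, Req}, add states in Sat(¬alarm) with some successor in Z. Already a fixed point.
Sat(E[¬alarm U crit]) = {Idle, Req}
AF E[¬alarm U crit]: least fixpoint, start Z0 = {Idle, Req}, add states with every successor in Z. Already a fixed point.
Sat(AF E[¬alarm U crit]) = {Idle, Req}

{Idle, Req}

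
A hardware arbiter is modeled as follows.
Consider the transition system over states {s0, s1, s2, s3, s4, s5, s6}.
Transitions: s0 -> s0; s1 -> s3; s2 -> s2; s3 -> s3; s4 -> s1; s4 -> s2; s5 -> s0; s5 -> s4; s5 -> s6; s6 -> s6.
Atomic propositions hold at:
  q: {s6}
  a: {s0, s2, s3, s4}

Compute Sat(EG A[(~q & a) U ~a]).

Sat(~q) = {s0, s1, s2, s3, s4, s5}
Sat(~q & a) = {s0, s2, s3, s4}
Sat(~a) = {s1, s5, s6}
A[(~q & a) U ~a]: least fixpoint, start Z0 = Sat(~a) = {s1, s5, s6}, add states in Sat(~q & a) with every successor in Z. Already a fixed point.
Sat(A[(~q & a) U ~a]) = {s1, s5, s6}
EG A[(~q & a) U ~a]: greatest fixpoint, start Z0 = {s1, s5, s6}, keep only states in Sat with some successor in Z. Z1 = {s5, s6}; fixed.
Sat(EG A[(~q & a) U ~a]) = {s5, s6}

{s5, s6}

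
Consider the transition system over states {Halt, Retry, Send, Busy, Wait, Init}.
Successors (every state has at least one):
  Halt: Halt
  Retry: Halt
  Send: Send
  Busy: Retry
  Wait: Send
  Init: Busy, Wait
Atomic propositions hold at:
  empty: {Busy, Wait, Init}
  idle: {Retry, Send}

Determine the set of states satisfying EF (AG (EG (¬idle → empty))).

{Send, Wait, Init}

Sat(¬idle) = {Halt, Busy, Wait, Init}
Sat(¬idle → empty) = {Retry, Send, Busy, Wait, Init}
EG (¬idle → empty): greatest fixpoint, start Z0 = {Retry, Send, Busy, Wait, Init}, keep only states in Sat with some successor in Z. Z1 = {Send, Busy, Wait, Init}; Z2 = {Send, Wait, Init}; fixed.
Sat(EG (¬idle → empty)) = {Send, Wait, Init}
AG (EG (¬idle → empty)): greatest fixpoint, start Z0 = {Send, Wait, Init}, keep only states in Sat with every successor in Z. Z1 = {Send, Wait}; fixed.
Sat(AG (EG (¬idle → empty))) = {Send, Wait}
EF (AG (EG (¬idle → empty))): least fixpoint, start Z0 = {Send, Wait}, add states with some successor in Z. Z1 = {Send, Wait, Init}; fixed.
Sat(EF (AG (EG (¬idle → empty)))) = {Send, Wait, Init}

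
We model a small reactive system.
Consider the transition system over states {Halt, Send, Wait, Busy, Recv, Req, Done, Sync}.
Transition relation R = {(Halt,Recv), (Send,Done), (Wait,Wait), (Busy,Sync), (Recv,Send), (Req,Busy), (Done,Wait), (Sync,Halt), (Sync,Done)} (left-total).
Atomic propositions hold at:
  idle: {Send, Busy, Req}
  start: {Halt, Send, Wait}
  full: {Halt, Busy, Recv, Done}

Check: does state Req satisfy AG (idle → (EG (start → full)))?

No

Sat(start → full) = {Halt, Busy, Recv, Req, Done, Sync}
EG (start → full): greatest fixpoint, start Z0 = {Halt, Busy, Recv, Req, Done, Sync}, keep only states in Sat with some successor in Z. Z1 = {Halt, Busy, Req, Sync}; Z2 = {Busy, Req, Sync}; Z3 = {Busy, Req}; Z4 = {Req}; Z5 = ∅; fixed.
Sat(EG (start → full)) = ∅
Sat(idle → (EG (start → full))) = {Halt, Wait, Recv, Done, Sync}
AG (idle → (EG (start → full))): greatest fixpoint, start Z0 = {Halt, Wait, Recv, Done, Sync}, keep only states in Sat with every successor in Z. Z1 = {Halt, Wait, Done, Sync}; Z2 = {Wait, Done, Sync}; Z3 = {Wait, Done}; fixed.
Sat(AG (idle → (EG (start → full)))) = {Wait, Done}
Req ∉ Sat(AG (idle → (EG (start → full)))) = {Wait, Done}, so the formula does not hold at Req.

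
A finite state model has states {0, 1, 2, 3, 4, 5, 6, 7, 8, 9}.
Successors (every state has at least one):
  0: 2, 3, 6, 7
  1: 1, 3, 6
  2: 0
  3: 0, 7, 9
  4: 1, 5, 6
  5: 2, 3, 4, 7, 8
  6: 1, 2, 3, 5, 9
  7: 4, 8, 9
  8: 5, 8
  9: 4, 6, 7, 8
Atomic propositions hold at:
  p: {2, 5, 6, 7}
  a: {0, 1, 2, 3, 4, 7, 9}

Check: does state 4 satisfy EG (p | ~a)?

Sat(~a) = {5, 6, 8}
Sat(p | ~a) = {2, 5, 6, 7, 8}
EG (p | ~a): greatest fixpoint, start Z0 = {2, 5, 6, 7, 8}, keep only states in Sat with some successor in Z. Z1 = {5, 6, 7, 8}; fixed.
Sat(EG (p | ~a)) = {5, 6, 7, 8}
4 ∉ Sat(EG (p | ~a)) = {5, 6, 7, 8}, so the formula does not hold at 4.

No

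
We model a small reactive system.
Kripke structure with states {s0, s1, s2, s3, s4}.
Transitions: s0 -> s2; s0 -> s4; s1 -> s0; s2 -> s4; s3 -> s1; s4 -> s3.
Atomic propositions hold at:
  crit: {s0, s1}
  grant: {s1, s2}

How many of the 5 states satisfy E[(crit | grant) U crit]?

Sat(crit | grant) = {s0, s1, s2}
E[(crit | grant) U crit]: least fixpoint, start Z0 = Sat(crit) = {s0, s1}, add states in Sat(crit | grant) with some successor in Z. Already a fixed point.
Sat(E[(crit | grant) U crit]) = {s0, s1}
|Sat(E[(crit | grant) U crit])| = |{s0, s1}| = 2.

2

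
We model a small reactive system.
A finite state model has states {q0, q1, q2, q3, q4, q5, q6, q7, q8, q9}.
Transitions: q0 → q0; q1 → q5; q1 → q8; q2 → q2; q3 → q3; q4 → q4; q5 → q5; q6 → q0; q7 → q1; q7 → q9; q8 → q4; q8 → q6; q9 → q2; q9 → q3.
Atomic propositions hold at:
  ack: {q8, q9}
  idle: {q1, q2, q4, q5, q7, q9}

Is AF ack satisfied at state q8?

AF ack: least fixpoint, start Z0 = {q8, q9}, add states with every successor in Z. Already a fixed point.
Sat(AF ack) = {q8, q9}
q8 ∈ Sat(AF ack) = {q8, q9}, so the formula holds at q8.

Yes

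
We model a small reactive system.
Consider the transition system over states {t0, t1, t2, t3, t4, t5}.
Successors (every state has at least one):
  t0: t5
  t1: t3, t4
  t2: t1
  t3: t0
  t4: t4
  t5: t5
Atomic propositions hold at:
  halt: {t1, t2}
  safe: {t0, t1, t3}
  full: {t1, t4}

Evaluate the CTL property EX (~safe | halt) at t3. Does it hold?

Sat(~safe) = {t2, t4, t5}
Sat(~safe | halt) = {t1, t2, t4, t5}
Sat(EX (~safe | halt)) = {s : some successor in {t1, t2, t4, t5}} = {t0, t1, t2, t4, t5}
t3 ∉ Sat(EX (~safe | halt)) = {t0, t1, t2, t4, t5}, so the formula does not hold at t3.

No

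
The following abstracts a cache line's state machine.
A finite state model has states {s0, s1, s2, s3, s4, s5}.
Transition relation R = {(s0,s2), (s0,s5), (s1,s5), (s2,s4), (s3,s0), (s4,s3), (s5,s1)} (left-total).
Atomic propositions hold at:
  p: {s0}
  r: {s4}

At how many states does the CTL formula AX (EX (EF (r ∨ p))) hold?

Sat(r ∨ p) = {s0, s4}
EF (r ∨ p): least fixpoint, start Z0 = {s0, s4}, add states with some successor in Z. Z1 = {s0, s2, s3, s4}; fixed.
Sat(EF (r ∨ p)) = {s0, s2, s3, s4}
Sat(EX (EF (r ∨ p))) = {s : some successor in {s0, s2, s3, s4}} = {s0, s2, s3, s4}
Sat(AX (EX (EF (r ∨ p)))) = {s : every successor in {s0, s2, s3, s4}} = {s2, s3, s4}
|Sat(AX (EX (EF (r ∨ p))))| = |{s2, s3, s4}| = 3.

3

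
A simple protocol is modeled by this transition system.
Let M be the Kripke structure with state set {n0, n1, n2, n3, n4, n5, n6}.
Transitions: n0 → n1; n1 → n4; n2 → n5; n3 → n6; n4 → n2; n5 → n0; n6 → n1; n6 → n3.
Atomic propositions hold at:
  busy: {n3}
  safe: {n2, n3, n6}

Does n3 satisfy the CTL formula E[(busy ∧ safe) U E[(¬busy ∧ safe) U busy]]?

Yes

Sat(busy ∧ safe) = {n3}
Sat(¬busy) = {n0, n1, n2, n4, n5, n6}
Sat(¬busy ∧ safe) = {n2, n6}
E[(¬busy ∧ safe) U busy]: least fixpoint, start Z0 = Sat(busy) = {n3}, add states in Sat(¬busy ∧ safe) with some successor in Z. Z1 = {n3, n6}; fixed.
Sat(E[(¬busy ∧ safe) U busy]) = {n3, n6}
E[(busy ∧ safe) U E[(¬busy ∧ safe) U busy]]: least fixpoint, start Z0 = Sat(E[(¬busy ∧ safe) U busy]) = {n3, n6}, add states in Sat(busy ∧ safe) with some successor in Z. Already a fixed point.
Sat(E[(busy ∧ safe) U E[(¬busy ∧ safe) U busy]]) = {n3, n6}
n3 ∈ Sat(E[(busy ∧ safe) U E[(¬busy ∧ safe) U busy]]) = {n3, n6}, so the formula holds at n3.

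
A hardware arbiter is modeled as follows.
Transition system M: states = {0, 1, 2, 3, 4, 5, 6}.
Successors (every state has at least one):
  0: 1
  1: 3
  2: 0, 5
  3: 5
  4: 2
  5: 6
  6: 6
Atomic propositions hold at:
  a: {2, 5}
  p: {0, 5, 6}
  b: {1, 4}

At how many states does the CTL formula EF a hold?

6

EF a: least fixpoint, start Z0 = {2, 5}, add states with some successor in Z. Z1 = {2, 3, 4, 5}; Z2 = {1, 2, 3, 4, 5}; Z3 = {0, 1, 2, 3, 4, 5}; fixed.
Sat(EF a) = {0, 1, 2, 3, 4, 5}
|Sat(EF a)| = |{0, 1, 2, 3, 4, 5}| = 6.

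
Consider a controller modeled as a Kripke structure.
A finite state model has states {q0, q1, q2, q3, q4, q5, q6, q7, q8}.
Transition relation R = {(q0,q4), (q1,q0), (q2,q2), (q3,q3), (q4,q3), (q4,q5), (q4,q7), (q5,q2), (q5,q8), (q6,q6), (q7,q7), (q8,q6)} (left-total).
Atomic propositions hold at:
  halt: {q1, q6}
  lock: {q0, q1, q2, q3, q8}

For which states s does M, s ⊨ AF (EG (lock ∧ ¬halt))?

{q2, q3}

Sat(¬halt) = {q0, q2, q3, q4, q5, q7, q8}
Sat(lock ∧ ¬halt) = {q0, q2, q3, q8}
EG (lock ∧ ¬halt): greatest fixpoint, start Z0 = {q0, q2, q3, q8}, keep only states in Sat with some successor in Z. Z1 = {q2, q3}; fixed.
Sat(EG (lock ∧ ¬halt)) = {q2, q3}
AF (EG (lock ∧ ¬halt)): least fixpoint, start Z0 = {q2, q3}, add states with every successor in Z. Already a fixed point.
Sat(AF (EG (lock ∧ ¬halt))) = {q2, q3}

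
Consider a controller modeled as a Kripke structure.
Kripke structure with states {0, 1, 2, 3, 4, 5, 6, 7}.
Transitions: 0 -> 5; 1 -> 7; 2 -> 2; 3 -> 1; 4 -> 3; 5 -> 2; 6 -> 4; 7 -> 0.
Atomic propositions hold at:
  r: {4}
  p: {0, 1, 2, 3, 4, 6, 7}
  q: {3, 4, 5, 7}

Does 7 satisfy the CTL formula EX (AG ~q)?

Sat(~q) = {0, 1, 2, 6}
AG ~q: greatest fixpoint, start Z0 = {0, 1, 2, 6}, keep only states in Sat with every successor in Z. Z1 = {2}; fixed.
Sat(AG ~q) = {2}
Sat(EX (AG ~q)) = {s : some successor in {2}} = {2, 5}
7 ∉ Sat(EX (AG ~q)) = {2, 5}, so the formula does not hold at 7.

No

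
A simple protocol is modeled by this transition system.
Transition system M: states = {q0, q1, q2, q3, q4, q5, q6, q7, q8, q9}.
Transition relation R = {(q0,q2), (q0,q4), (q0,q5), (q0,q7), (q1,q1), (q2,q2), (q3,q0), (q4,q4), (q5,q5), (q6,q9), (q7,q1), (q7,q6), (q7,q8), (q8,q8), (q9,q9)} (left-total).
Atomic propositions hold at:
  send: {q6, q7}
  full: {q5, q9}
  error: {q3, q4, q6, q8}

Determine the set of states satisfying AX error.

Sat(AX error) = {s : every successor in {q3, q4, q6, q8}} = {q4, q8}

{q4, q8}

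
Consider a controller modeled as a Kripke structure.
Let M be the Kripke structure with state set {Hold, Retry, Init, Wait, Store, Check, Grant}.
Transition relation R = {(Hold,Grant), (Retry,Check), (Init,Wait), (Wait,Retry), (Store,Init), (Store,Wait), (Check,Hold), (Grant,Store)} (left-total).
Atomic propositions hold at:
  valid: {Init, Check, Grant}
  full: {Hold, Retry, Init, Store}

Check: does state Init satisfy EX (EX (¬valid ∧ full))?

Yes

Sat(¬valid) = {Hold, Retry, Wait, Store}
Sat(¬valid ∧ full) = {Hold, Retry, Store}
Sat(EX (¬valid ∧ full)) = {s : some successor in {Hold, Retry, Store}} = {Wait, Check, Grant}
Sat(EX (EX (¬valid ∧ full))) = {s : some successor in {Wait, Check, Grant}} = {Hold, Retry, Init, Store}
Init ∈ Sat(EX (EX (¬valid ∧ full))) = {Hold, Retry, Init, Store}, so the formula holds at Init.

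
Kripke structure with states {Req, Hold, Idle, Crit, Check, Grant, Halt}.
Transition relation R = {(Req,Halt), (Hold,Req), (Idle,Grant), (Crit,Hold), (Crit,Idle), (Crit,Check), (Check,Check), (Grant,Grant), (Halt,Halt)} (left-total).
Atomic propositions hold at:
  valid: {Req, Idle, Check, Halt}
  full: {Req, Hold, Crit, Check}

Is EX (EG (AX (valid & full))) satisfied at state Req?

Sat(valid & full) = {Req, Check}
Sat(AX (valid & full)) = {s : every successor in {Req, Check}} = {Hold, Check}
EG (AX (valid & full)): greatest fixpoint, start Z0 = {Hold, Check}, keep only states in Sat with some successor in Z. Z1 = {Check}; fixed.
Sat(EG (AX (valid & full))) = {Check}
Sat(EX (EG (AX (valid & full)))) = {s : some successor in {Check}} = {Crit, Check}
Req ∉ Sat(EX (EG (AX (valid & full)))) = {Crit, Check}, so the formula does not hold at Req.

No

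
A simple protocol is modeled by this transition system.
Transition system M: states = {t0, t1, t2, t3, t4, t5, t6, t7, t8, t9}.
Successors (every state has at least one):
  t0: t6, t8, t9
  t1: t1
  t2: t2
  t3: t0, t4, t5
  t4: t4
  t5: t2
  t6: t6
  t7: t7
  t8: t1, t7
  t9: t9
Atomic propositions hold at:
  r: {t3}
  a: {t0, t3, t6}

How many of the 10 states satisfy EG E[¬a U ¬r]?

Sat(¬a) = {t1, t2, t4, t5, t7, t8, t9}
Sat(¬r) = {t0, t1, t2, t4, t5, t6, t7, t8, t9}
E[¬a U ¬r]: least fixpoint, start Z0 = Sat(¬r) = {t0, t1, t2, t4, t5, t6, t7, t8, t9}, add states in Sat(¬a) with some successor in Z. Already a fixed point.
Sat(E[¬a U ¬r]) = {t0, t1, t2, t4, t5, t6, t7, t8, t9}
EG E[¬a U ¬r]: greatest fixpoint, start Z0 = {t0, t1, t2, t4, t5, t6, t7, t8, t9}, keep only states in Sat with some successor in Z. Already a fixed point.
Sat(EG E[¬a U ¬r]) = {t0, t1, t2, t4, t5, t6, t7, t8, t9}
|Sat(EG E[¬a U ¬r])| = |{t0, t1, t2, t4, t5, t6, t7, t8, t9}| = 9.

9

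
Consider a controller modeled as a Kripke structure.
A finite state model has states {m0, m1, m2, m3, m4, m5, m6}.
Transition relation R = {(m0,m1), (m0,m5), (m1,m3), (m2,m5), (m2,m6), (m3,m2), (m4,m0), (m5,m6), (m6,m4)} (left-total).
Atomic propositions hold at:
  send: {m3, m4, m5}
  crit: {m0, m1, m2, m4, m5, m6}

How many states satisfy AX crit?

6

Sat(AX crit) = {s : every successor in {m0, m1, m2, m4, m5, m6}} = {m0, m2, m3, m4, m5, m6}
|Sat(AX crit)| = |{m0, m2, m3, m4, m5, m6}| = 6.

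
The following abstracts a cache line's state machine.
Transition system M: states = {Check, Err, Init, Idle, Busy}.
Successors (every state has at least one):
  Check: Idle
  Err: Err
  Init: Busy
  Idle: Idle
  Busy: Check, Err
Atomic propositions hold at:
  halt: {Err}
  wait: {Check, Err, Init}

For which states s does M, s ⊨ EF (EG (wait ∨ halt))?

{Err, Init, Busy}

Sat(wait ∨ halt) = {Check, Err, Init}
EG (wait ∨ halt): greatest fixpoint, start Z0 = {Check, Err, Init}, keep only states in Sat with some successor in Z. Z1 = {Err}; fixed.
Sat(EG (wait ∨ halt)) = {Err}
EF (EG (wait ∨ halt)): least fixpoint, start Z0 = {Err}, add states with some successor in Z. Z1 = {Err, Busy}; Z2 = {Err, Init, Busy}; fixed.
Sat(EF (EG (wait ∨ halt))) = {Err, Init, Busy}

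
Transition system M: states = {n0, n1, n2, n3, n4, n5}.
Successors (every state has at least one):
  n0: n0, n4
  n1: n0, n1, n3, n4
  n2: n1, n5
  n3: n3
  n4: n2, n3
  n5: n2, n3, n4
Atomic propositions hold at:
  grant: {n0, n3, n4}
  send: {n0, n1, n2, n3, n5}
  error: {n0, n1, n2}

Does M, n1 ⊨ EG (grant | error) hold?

Yes

Sat(grant | error) = {n0, n1, n2, n3, n4}
EG (grant | error): greatest fixpoint, start Z0 = {n0, n1, n2, n3, n4}, keep only states in Sat with some successor in Z. Already a fixed point.
Sat(EG (grant | error)) = {n0, n1, n2, n3, n4}
n1 ∈ Sat(EG (grant | error)) = {n0, n1, n2, n3, n4}, so the formula holds at n1.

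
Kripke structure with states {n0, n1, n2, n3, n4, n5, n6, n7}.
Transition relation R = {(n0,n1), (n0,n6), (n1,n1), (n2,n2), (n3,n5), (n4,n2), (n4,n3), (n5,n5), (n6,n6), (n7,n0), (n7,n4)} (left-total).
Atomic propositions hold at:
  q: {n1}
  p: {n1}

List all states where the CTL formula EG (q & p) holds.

{n1}

Sat(q & p) = {n1}
EG (q & p): greatest fixpoint, start Z0 = {n1}, keep only states in Sat with some successor in Z. Already a fixed point.
Sat(EG (q & p)) = {n1}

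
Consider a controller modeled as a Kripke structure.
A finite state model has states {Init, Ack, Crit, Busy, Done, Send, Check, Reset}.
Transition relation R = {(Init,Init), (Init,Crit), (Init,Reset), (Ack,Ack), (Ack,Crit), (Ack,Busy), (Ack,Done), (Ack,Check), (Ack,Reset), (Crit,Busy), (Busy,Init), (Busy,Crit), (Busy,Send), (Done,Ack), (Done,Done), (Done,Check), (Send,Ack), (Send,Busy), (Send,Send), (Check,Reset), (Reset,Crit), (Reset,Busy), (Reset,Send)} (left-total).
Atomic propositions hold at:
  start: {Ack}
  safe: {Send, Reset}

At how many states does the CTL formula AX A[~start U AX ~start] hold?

3

Sat(~start) = {Init, Crit, Busy, Done, Send, Check, Reset}
Sat(AX ~start) = {s : every successor in {Init, Crit, Busy, Done, Send, Check, Reset}} = {Init, Crit, Busy, Check, Reset}
A[~start U AX ~start]: least fixpoint, start Z0 = Sat(AX ~start) = {Init, Crit, Busy, Check, Reset}, add states in Sat(~start) with every successor in Z. Already a fixed point.
Sat(A[~start U AX ~start]) = {Init, Crit, Busy, Check, Reset}
Sat(AX A[~start U AX ~start]) = {s : every successor in {Init, Crit, Busy, Check, Reset}} = {Init, Crit, Check}
|Sat(AX A[~start U AX ~start])| = |{Init, Crit, Check}| = 3.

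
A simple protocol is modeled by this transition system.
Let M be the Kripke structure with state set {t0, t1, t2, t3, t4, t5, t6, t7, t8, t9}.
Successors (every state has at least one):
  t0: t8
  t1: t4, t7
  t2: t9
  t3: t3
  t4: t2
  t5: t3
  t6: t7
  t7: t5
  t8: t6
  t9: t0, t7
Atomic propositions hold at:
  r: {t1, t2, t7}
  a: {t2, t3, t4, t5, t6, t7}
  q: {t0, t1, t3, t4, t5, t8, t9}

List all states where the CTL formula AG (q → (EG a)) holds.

EG a: greatest fixpoint, start Z0 = {t2, t3, t4, t5, t6, t7}, keep only states in Sat with some successor in Z. Z1 = {t3, t4, t5, t6, t7}; Z2 = {t3, t5, t6, t7}; fixed.
Sat(EG a) = {t3, t5, t6, t7}
Sat(q → (EG a)) = {t2, t3, t5, t6, t7}
AG (q → (EG a)): greatest fixpoint, start Z0 = {t2, t3, t5, t6, t7}, keep only states in Sat with every successor in Z. Z1 = {t3, t5, t6, t7}; fixed.
Sat(AG (q → (EG a))) = {t3, t5, t6, t7}

{t3, t5, t6, t7}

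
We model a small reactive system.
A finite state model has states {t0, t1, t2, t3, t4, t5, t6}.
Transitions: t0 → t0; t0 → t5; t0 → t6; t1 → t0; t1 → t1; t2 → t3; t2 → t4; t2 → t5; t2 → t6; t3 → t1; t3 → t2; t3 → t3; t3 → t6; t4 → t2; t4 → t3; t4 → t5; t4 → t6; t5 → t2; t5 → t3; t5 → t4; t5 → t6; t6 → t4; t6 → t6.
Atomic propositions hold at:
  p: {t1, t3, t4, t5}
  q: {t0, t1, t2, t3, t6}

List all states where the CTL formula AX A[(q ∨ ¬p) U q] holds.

{t1, t3}

Sat(¬p) = {t0, t2, t6}
Sat(q ∨ ¬p) = {t0, t1, t2, t3, t6}
A[(q ∨ ¬p) U q]: least fixpoint, start Z0 = Sat(q) = {t0, t1, t2, t3, t6}, add states in Sat(q ∨ ¬p) with every successor in Z. Already a fixed point.
Sat(A[(q ∨ ¬p) U q]) = {t0, t1, t2, t3, t6}
Sat(AX A[(q ∨ ¬p) U q]) = {s : every successor in {t0, t1, t2, t3, t6}} = {t1, t3}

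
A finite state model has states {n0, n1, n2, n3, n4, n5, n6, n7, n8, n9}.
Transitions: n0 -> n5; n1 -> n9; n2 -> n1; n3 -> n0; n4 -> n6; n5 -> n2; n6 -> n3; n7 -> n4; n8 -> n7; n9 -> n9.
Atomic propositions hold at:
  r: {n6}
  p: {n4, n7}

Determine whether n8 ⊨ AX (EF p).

EF p: least fixpoint, start Z0 = {n4, n7}, add states with some successor in Z. Z1 = {n4, n7, n8}; fixed.
Sat(EF p) = {n4, n7, n8}
Sat(AX (EF p)) = {s : every successor in {n4, n7, n8}} = {n7, n8}
n8 ∈ Sat(AX (EF p)) = {n7, n8}, so the formula holds at n8.

Yes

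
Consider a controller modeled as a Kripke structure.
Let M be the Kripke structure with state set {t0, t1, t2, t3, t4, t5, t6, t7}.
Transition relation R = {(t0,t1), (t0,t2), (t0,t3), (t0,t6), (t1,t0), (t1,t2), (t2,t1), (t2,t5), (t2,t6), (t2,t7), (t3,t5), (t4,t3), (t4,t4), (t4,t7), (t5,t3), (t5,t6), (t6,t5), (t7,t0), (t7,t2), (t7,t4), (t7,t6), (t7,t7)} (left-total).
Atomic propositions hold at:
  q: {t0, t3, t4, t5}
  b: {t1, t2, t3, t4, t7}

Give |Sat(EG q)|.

4

EG q: greatest fixpoint, start Z0 = {t0, t3, t4, t5}, keep only states in Sat with some successor in Z. Already a fixed point.
Sat(EG q) = {t0, t3, t4, t5}
|Sat(EG q)| = |{t0, t3, t4, t5}| = 4.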